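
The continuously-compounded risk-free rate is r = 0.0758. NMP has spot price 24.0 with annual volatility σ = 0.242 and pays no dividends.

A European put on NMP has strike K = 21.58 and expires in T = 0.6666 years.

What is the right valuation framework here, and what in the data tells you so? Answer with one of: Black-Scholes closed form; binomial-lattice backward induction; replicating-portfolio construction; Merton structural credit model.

framework: Black-Scholes closed form

Key observation: the instrument is a plain European put (strike 21.58) on a lognormal asset; the exact continuous-time formula applies directly.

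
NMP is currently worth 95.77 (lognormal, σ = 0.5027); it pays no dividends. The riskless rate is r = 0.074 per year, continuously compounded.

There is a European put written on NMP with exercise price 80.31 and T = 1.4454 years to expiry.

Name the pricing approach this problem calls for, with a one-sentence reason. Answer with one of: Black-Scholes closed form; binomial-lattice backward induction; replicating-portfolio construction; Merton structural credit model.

framework: Black-Scholes closed form

Key observation: with NMP following a GBM at constant σ and r, the European put struck at 80.31 prices in closed form — nothing here needs a stepwise model or a balance sheet.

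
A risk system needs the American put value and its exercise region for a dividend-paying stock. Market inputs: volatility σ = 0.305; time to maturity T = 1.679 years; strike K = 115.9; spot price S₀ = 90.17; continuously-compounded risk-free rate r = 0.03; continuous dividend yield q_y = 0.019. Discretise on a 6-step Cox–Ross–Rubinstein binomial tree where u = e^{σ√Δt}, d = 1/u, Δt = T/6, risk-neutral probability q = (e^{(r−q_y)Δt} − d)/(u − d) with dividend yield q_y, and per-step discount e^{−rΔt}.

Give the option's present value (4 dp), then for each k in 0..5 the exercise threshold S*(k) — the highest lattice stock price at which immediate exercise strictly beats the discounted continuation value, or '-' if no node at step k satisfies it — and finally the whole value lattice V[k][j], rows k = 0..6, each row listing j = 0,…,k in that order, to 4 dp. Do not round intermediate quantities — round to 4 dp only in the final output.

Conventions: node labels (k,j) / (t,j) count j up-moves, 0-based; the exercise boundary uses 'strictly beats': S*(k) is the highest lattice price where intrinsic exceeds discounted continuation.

params: Δt=0.27983 u=1.17509 d=0.85100 q=0.46926 e^(-rΔt)=0.99164
t_6 payoffs: 81.6516 68.6087 50.5987 25.7300 0.0000 0.0000 0.0000
t_5: node(5,0) S=40.2449 payoff=75.6551 vs cont=74.8996 → 75.6551 [stop]  node(5,1) S=55.5714 payoff=60.3286 vs cont=59.6544 → 60.3286 [stop]  node(5,2) S=76.7347 payoff=39.1653 vs cont=38.6033 → 39.1653 [stop]  node(5,3) S=105.9577 payoff=9.9423 vs cont=13.5417 → 13.5417 [wait]  node(5,4) S=146.3096 payoff=0.0000 vs cont=0.0000 → 0.0000 [wait]  node(5,5) S=202.0289 payoff=0.0000 vs cont=0.0000 → 0.0000 [wait]  ⇒ S*(5)=76.7347
t_4: node(4,0) S=47.2913 payoff=68.6087 vs cont=67.8906 → 68.6087 [stop]  node(4,1) S=65.3013 payoff=50.5987 vs cont=49.9761 → 50.5987 [stop]  node(4,2) S=90.1700 payoff=25.7300 vs cont=26.9142 → 26.9142 [wait]  node(4,3) S=124.5095 payoff=0.0000 vs cont=7.1270 → 7.1270 [wait]  node(4,4) S=171.9267 payoff=0.0000 vs cont=0.0000 → 0.0000 [wait]  ⇒ S*(4)=65.3013
t_3: node(3,0) S=55.5714 payoff=60.3286 vs cont=59.6544 → 60.3286 [stop]  node(3,1) S=76.7347 payoff=39.1653 vs cont=39.1543 → 39.1653 [stop]  node(3,2) S=105.9577 payoff=9.9423 vs cont=17.4814 → 17.4814 [wait]  node(3,3) S=146.3096 payoff=0.0000 vs cont=3.7509 → 3.7509 [wait]  ⇒ S*(3)=76.7347
t_2: node(2,0) S=65.3013 payoff=50.5987 vs cont=49.9761 → 50.5987 [stop]  node(2,1) S=90.1700 payoff=25.7300 vs cont=28.7475 → 28.7475 [wait]  node(2,2) S=124.5095 payoff=0.0000 vs cont=10.9459 → 10.9459 [wait]  ⇒ S*(2)=65.3013
t_1: node(1,0) S=76.7347 payoff=39.1653 vs cont=40.0074 → 40.0074 [wait]  node(1,1) S=105.9577 payoff=9.9423 vs cont=20.2233 → 20.2233 [wait]  ⇒ S*(1)=-
t_0: node(0,0) S=90.1700 payoff=25.7300 vs cont=30.4666 → 30.4666 [wait]  ⇒ S*(0)=-

price = 30.4666
boundary = - - 65.3013 76.7347 65.3013 76.7347
tree:
30.4666
40.0074 20.2233
50.5987 28.7475 10.9459
60.3286 39.1653 17.4814 3.7509
68.6087 50.5987 26.9142 7.1270 0.0000
75.6551 60.3286 39.1653 13.5417 0.0000 0.0000
81.6516 68.6087 50.5987 25.7300 0.0000 0.0000 0.0000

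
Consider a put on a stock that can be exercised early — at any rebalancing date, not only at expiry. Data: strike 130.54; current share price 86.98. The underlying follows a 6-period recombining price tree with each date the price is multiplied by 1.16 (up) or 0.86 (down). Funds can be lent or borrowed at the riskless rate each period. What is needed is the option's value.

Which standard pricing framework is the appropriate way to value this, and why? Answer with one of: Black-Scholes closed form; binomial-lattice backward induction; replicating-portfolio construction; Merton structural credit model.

Key observation: the exercise right at every one of the 6 steps is what matters: each node needs max(130.54 − S, continuation), which only the stepwise tree valuation starting from spot 86.98 delivers.

framework: binomial-lattice backward induction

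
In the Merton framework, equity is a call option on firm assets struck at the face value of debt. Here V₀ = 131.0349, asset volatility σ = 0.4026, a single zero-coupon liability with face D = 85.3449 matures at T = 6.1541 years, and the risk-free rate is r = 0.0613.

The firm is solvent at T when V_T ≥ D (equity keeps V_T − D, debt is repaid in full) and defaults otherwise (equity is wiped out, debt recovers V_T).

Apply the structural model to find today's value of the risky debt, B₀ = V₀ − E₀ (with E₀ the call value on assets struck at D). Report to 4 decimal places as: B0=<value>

B0=48.8750

Equity is a call on the firm's assets struck at D = 85.3449:
d₁ = [ln(V₀/D) + (r + σ²/2)T] / (σ√T)
   = [ln(131.0349/85.3449) + (0.0613 + 0.5·0.4026²)·6.1541] / (0.4026·√6.1541)
   = [0.428763 + 0.875995] / 0.998748 = 1.306394
d₂ = d₁ − σ√T = 1.306394 − 0.998748 = 0.307645
N(d₁) = 0.904291,  N(d₂) = 0.620824,  e^(−rT) = 0.685747
E₀ = V₀·N(d₁) − D·e^(−rT)·N(d₂)
   = 131.0349·0.904291 − 85.3449·0.685747·0.620824 = 82.159902
B₀ = V₀ − E₀ = 131.0349 − 82.159902 = 48.874998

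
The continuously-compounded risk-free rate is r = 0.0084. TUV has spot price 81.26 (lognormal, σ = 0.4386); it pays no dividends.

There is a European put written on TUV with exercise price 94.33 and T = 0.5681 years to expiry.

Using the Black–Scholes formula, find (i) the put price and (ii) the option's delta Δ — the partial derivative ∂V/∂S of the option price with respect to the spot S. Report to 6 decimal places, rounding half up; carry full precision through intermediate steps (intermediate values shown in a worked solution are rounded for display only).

price = 18.874368
Δ = -0.606970

σ√T = 0.4386·√0.5681 = 0.330583
d₁ = (ln(S/K) + (r+σ²/2)T) / (σ√T) = (ln(81.26/94.33) + (0.0084+0.4386²/2)·0.5681) / 0.330583 = (-0.149145 + 0.059415) / 0.330583 = -0.271431
d₂ = d₁ − σ√T = -0.271431 − 0.330583 = -0.602015
e^{−rT} = 0.995239
N(−d₁) = 0.606970,  N(−d₂) = 0.726418
Put price V = K·e^{−rT}·N(−d₂) − S·N(−d₁) = 68.196775 − 49.322407 = 18.874368
Δ = −N(−d₁) = -0.606970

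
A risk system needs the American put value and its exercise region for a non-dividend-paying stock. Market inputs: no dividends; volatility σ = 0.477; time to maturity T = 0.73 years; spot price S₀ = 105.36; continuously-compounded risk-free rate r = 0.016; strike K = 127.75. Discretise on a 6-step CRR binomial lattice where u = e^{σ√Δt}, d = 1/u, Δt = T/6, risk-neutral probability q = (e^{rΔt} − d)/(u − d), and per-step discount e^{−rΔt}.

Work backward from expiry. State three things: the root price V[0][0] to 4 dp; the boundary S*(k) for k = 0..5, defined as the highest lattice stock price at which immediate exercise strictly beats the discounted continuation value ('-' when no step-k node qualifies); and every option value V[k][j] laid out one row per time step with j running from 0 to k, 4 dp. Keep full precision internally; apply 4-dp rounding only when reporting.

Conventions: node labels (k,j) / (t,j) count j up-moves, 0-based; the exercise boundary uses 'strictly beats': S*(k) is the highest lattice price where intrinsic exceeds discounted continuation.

Δt=0.12167  u=1.18102  d=0.84672  q=0.46433  discount=0.99806
step 6 (expiry): payoffs max(K−S,0) = 88.9238 73.5946 52.2131 22.3900 0.0000 0.0000 0.0000
step 5: (k=5,j=0): S=45.8547, K−S=81.8953, hold=81.6469 ⇒ V=81.8953 exercise | (k=5,j=1): S=63.9588, K−S=63.7912, hold=63.5427 ⇒ V=63.7912 exercise | (k=5,j=2): S=89.2108, K−S=38.5392, hold=38.2908 ⇒ V=38.5392 exercise | (k=5,j=3): S=124.4326, K−S=3.3174, hold=11.9703 ⇒ V=11.9703 continue | (k=5,j=4): S=173.5606, K−S=0.0000, hold=0.0000 ⇒ V=0.0000 continue | (k=5,j=5): S=242.0850, K−S=0.0000, hold=0.0000 ⇒ V=0.0000 continue  boundary S*=89.2108
step 4: (k=4,j=0): S=54.1554, K−S=73.5946, hold=73.3461 ⇒ V=73.5946 exercise | (k=4,j=1): S=75.5369, K−S=52.2131, hold=51.9647 ⇒ V=52.2131 exercise | (k=4,j=2): S=105.3600, K−S=22.3900, hold=26.1516 ⇒ V=26.1516 continue | (k=4,j=3): S=146.9578, K−S=0.0000, hold=6.3997 ⇒ V=6.3997 continue | (k=4,j=4): S=204.9790, K−S=0.0000, hold=0.0000 ⇒ V=0.0000 continue  boundary S*=75.5369
step 3: (k=3,j=0): S=63.9588, K−S=63.7912, hold=63.5427 ⇒ V=63.7912 exercise | (k=3,j=1): S=89.2108, K−S=38.5392, hold=40.0340 ⇒ V=40.0340 continue | (k=3,j=2): S=124.4326, K−S=3.3174, hold=16.9472 ⇒ V=16.9472 continue | (k=3,j=3): S=173.5606, K−S=0.0000, hold=3.4215 ⇒ V=3.4215 continue  boundary S*=63.9588
step 2: (k=2,j=0): S=75.5369, K−S=52.2131, hold=52.6574 ⇒ V=52.6574 continue | (k=2,j=1): S=105.3600, K−S=22.3900, hold=29.2571 ⇒ V=29.2571 continue | (k=2,j=2): S=146.9578, K−S=0.0000, hold=10.6460 ⇒ V=10.6460 continue  boundary S*=-
step 1: (k=1,j=0): S=89.2108, K−S=38.5392, hold=41.7107 ⇒ V=41.7107 continue | (k=1,j=1): S=124.4326, K−S=3.3174, hold=20.5753 ⇒ V=20.5753 continue  boundary S*=-
step 0: (k=0,j=0): S=105.3600, K−S=22.3900, hold=31.8349 ⇒ V=31.8349 continue  boundary S*=-

price = 31.8349
boundary = - - - 63.9588 75.5369 89.2108
tree:
31.8349
41.7107 20.5753
52.6574 29.2571 10.6460
63.7912 40.0340 16.9472 3.4215
73.5946 52.2131 26.1516 6.3997 0.0000
81.8953 63.7912 38.5392 11.9703 0.0000 0.0000
88.9238 73.5946 52.2131 22.3900 0.0000 0.0000 0.0000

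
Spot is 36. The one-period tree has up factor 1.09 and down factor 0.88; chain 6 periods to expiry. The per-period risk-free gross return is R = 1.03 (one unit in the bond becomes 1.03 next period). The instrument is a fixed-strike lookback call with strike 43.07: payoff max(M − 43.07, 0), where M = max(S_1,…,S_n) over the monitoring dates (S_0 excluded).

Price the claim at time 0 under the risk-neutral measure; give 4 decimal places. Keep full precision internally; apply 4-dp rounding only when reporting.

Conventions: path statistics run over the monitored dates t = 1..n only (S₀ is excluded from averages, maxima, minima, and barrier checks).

price = 4.2049

No-arbitrage gives p* = (R−d)/(u−d) = 0.7143: enumerate every path, weight its payoff by its p*-probability, and discount by R^6.
Enumerate all 2^6 = 64 price paths (U = up ×1.09, D = down ×0.88); each path with k up-moves has probability p*^k·(1−p*)^(6−k).
DDDDDD: M=31.6800, payoff=0.0000, prob=0.000544
UDDDDD: M=39.2400, payoff=0.0000, prob=0.001360
DUDDDD: M=34.5312, payoff=0.0000, prob=0.001360
UUDDDD: M=42.7716, payoff=0.0000, prob=0.003400
DDUDDD: M=31.6800, payoff=0.0000, prob=0.001360
UDUDDD: M=39.2400, payoff=0.0000, prob=0.003400
DUUDDD: M=37.6390, payoff=0.0000, prob=0.003400
UUUDDD: M=46.6210, payoff=3.5510, prob=0.008500
DDDUDD: M=31.6800, payoff=0.0000, prob=0.001360
UDDUDD: M=39.2400, payoff=0.0000, prob=0.003400
DUDUDD: M=34.5312, payoff=0.0000, prob=0.003400
UUDUDD: M=42.7716, payoff=0.0000, prob=0.008500
DDUUDD: M=33.1223, payoff=0.0000, prob=0.003400
UDUUDD: M=41.0265, payoff=0.0000, prob=0.008500
DUUUDD: M=41.0265, payoff=0.0000, prob=0.008500
UUUUDD: M=50.8169, payoff=7.7469, prob=0.021250
DDDDUD: M=31.6800, payoff=0.0000, prob=0.001360
UDDDUD: M=39.2400, payoff=0.0000, prob=0.003400
DUDDUD: M=34.5312, payoff=0.0000, prob=0.003400
UUDDUD: M=42.7716, payoff=0.0000, prob=0.008500
DDUDUD: M=31.6800, payoff=0.0000, prob=0.003400
UDUDUD: M=39.2400, payoff=0.0000, prob=0.008500
DUUDUD: M=37.6390, payoff=0.0000, prob=0.008500
UUUDUD: M=46.6210, payoff=3.5510, prob=0.021250
DDDUUD: M=31.6800, payoff=0.0000, prob=0.003400
UDDUUD: M=39.2400, payoff=0.0000, prob=0.008500
DUDUUD: M=36.1033, payoff=0.0000, prob=0.008500
UUDUUD: M=44.7189, payoff=1.6489, prob=0.021250
DDUUUD: M=36.1033, payoff=0.0000, prob=0.008500
UDUUUD: M=44.7189, payoff=1.6489, prob=0.021250
DUUUUD: M=44.7189, payoff=1.6489, prob=0.021250
UUUUUD: M=55.3905, payoff=12.3205, prob=0.053124
DDDDDU: M=31.6800, payoff=0.0000, prob=0.001360
UDDDDU: M=39.2400, payoff=0.0000, prob=0.003400
DUDDDU: M=34.5312, payoff=0.0000, prob=0.003400
UUDDDU: M=42.7716, payoff=0.0000, prob=0.008500
DDUDDU: M=31.6800, payoff=0.0000, prob=0.003400
UDUDDU: M=39.2400, payoff=0.0000, prob=0.008500
DUUDDU: M=37.6390, payoff=0.0000, prob=0.008500
UUUDDU: M=46.6210, payoff=3.5510, prob=0.021250
DDDUDU: M=31.6800, payoff=0.0000, prob=0.003400
UDDUDU: M=39.2400, payoff=0.0000, prob=0.008500
DUDUDU: M=34.5312, payoff=0.0000, prob=0.008500
UUDUDU: M=42.7716, payoff=0.0000, prob=0.021250
DDUUDU: M=33.1223, payoff=0.0000, prob=0.008500
UDUUDU: M=41.0265, payoff=0.0000, prob=0.021250
DUUUDU: M=41.0265, payoff=0.0000, prob=0.021250
UUUUDU: M=50.8169, payoff=7.7469, prob=0.053124
DDDDUU: M=31.6800, payoff=0.0000, prob=0.003400
UDDDUU: M=39.2400, payoff=0.0000, prob=0.008500
DUDDUU: M=34.5312, payoff=0.0000, prob=0.008500
UUDDUU: M=42.7716, payoff=0.0000, prob=0.021250
DDUDUU: M=31.7709, payoff=0.0000, prob=0.008500
UDUDUU: M=39.3526, payoff=0.0000, prob=0.021250
DUUDUU: M=39.3526, payoff=0.0000, prob=0.021250
UUUDUU: M=48.7436, payoff=5.6736, prob=0.053124
DDDUUU: M=31.7709, payoff=0.0000, prob=0.008500
UDDUUU: M=39.3526, payoff=0.0000, prob=0.021250
DUDUUU: M=39.3526, payoff=0.0000, prob=0.021250
UUDUUU: M=48.7436, payoff=5.6736, prob=0.053124
DDUUUU: M=39.3526, payoff=0.0000, prob=0.021250
UDUUUU: M=48.7436, payoff=5.6736, prob=0.053124
DUUUUU: M=48.7436, payoff=5.6736, prob=0.053124
UUUUUU: M=60.3756, payoff=17.3056, prob=0.132810
Price = Σ prob·payoff / R^6 = 5.020883 / 1.194052 = 4.2049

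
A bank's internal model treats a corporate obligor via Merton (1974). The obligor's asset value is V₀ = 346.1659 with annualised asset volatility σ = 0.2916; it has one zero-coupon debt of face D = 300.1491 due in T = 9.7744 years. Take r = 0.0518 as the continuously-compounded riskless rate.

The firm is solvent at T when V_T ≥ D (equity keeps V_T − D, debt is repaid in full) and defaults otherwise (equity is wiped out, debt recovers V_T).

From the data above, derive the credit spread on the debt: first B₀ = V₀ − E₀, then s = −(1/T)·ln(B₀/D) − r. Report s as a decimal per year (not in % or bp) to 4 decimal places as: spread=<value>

spread=0.0186

Equity is a call on the firm's assets struck at D = 300.1491:
d₁ = [ln(V₀/D) + (r + σ²/2)T] / (σ√T)
   = [ln(346.1659/300.1491) + (0.0518 + 0.5·0.2916²)·9.7744] / (0.2916·√9.7744)
   = [0.142639 + 0.921875] / 0.911659 = 1.167667
d₂ = d₁ − σ√T = 1.167667 − 0.911659 = 0.256007
N(d₁) = 0.878529,  N(d₂) = 0.601027,  e^(−rT) = 0.602713
E₀ = V₀·N(d₁) − D·e^(−rT)·N(d₂)
   = 346.1659·0.878529 − 300.1491·0.602713·0.601027 = 195.388764
B₀ = V₀ − E₀ = 346.1659 − 195.388764 = 150.777136
spread = −(1/T)·ln(B₀/D) − r = −(1/9.7744)·ln(150.777136/300.1491) − 0.0518 = 0.01863670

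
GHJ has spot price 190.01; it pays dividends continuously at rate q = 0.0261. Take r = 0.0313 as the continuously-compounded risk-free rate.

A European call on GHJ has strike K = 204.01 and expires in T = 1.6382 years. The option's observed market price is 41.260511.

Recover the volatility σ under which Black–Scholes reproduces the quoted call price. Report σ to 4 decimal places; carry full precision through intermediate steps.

At σ = 0.4972 the Black–Scholes value reproduces the quote:
σ√T = 0.4972·√1.6382 = 0.636377
d₁ = (ln(S/K) + (r−q+σ²/2)T) / (σ√T) = (ln(190.01/204.01) + (0.0313−0.0261+0.4972²/2)·1.6382) / 0.636377 = (-0.071092 + 0.211007) / 0.636377 = 0.219861
d₂ = d₁ − σ√T = 0.219861 − 0.636377 = -0.416517
e^{−rT} = 0.950017
e^{−qT} = 0.958144
N(d₁) = 0.587010,  N(d₂) = 0.338516
V = S·e^{−qT}·N(d₁) − K·e^{−rT}·N(d₂) = 106.869291 − 65.608780 = 41.260511 (equal to the quote); since ∂V/∂σ > 0 for all σ, the implied volatility is unique

sigma = 0.4972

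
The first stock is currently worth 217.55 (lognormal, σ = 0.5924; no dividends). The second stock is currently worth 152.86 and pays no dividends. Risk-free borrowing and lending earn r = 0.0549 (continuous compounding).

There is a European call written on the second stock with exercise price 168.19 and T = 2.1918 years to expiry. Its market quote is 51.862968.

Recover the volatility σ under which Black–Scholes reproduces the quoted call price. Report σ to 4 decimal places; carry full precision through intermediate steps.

sigma = 0.5775

At σ = 0.5775 the Black–Scholes value reproduces the quote:
σ√T = 0.5775·√2.1918 = 0.854973
d₁ = (ln(S/K) + (r+σ²/2)T) / (σ√T) = (ln(152.86/168.19) + (0.0549+0.5775²/2)·2.1918) / 0.854973 = (-0.095572 + 0.485819) / 0.854973 = 0.456444
d₂ = d₁ − σ√T = 0.456444 − 0.854973 = -0.398529
e^{−rT} = 0.886628
N(d₁) = 0.675965,  N(d₂) = 0.345120
V = S·N(d₁) − K·e^{−rT}·N(d₂) = 103.327964 − 51.464996 = 51.862968 (the observed quote) — the price is monotone increasing in volatility, hence this σ is the only solution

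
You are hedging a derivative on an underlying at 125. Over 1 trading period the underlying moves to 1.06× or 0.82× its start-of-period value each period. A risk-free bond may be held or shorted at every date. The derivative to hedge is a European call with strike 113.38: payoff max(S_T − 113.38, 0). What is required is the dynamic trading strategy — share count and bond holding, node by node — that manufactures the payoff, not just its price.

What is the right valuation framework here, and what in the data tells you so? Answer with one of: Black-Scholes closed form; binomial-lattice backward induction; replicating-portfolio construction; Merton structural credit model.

Key observation: a price alone would not answer the question — the per-node share/bond construction on the spot-125, 1.06/0.82 tree is required, and only the replicating-portfolio method yields it.

framework: replicating-portfolio construction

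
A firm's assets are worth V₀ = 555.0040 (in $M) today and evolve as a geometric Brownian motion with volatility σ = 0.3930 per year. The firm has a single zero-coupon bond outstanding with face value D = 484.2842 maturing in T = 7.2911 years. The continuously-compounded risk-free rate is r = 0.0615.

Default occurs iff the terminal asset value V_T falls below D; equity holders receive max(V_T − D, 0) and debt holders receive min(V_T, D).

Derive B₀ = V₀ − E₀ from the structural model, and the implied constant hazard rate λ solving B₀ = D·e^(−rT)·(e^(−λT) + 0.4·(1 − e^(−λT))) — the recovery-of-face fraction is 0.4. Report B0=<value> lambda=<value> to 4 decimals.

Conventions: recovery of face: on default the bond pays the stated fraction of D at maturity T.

B0=234.7053 lambda=0.0705

Equity is a call on the firm's assets struck at D = 484.2842:
d₁ = [ln(V₀/D) + (r + σ²/2)T] / (σ√T)
   = [ln(555.0040/484.2842) + (0.0615 + 0.5·0.3930²)·7.2911] / (0.3930·√7.2911)
   = [0.136303 + 1.011454] / 1.061180 = 1.081586
d₂ = d₁ − σ√T = 1.081586 − 1.061180 = 0.020406
N(d₁) = 0.860282,  N(d₂) = 0.508140,  e^(−rT) = 0.638647
E₀ = V₀·N(d₁) − D·e^(−rT)·N(d₂)
   = 555.0040·0.860282 − 484.2842·0.638647·0.508140 = 320.298696
B₀ = V₀ − E₀ = 555.0040 − 320.298696 = 234.705304
e^(−λT) = (B₀·e^(rT)/D − 0.4)/(1 − 0.4) = (234.7053·1.565809/484.2842 − 0.4)/0.6 = 0.59809922
λ = −ln(0.59809922)/7.2911 = 0.070497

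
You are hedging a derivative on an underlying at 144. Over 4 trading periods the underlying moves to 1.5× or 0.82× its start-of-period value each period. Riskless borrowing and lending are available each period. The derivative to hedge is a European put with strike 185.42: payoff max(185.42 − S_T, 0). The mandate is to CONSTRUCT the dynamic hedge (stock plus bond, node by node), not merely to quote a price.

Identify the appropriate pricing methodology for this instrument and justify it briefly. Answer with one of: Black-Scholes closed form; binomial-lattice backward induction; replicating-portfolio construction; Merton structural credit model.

Key observation: since the answer must list Δ and B at each node of the 1.5/0.82 lattice on 144, the replicating-portfolio method — solving the two-state system at every node — is the one that applies.

framework: replicating-portfolio construction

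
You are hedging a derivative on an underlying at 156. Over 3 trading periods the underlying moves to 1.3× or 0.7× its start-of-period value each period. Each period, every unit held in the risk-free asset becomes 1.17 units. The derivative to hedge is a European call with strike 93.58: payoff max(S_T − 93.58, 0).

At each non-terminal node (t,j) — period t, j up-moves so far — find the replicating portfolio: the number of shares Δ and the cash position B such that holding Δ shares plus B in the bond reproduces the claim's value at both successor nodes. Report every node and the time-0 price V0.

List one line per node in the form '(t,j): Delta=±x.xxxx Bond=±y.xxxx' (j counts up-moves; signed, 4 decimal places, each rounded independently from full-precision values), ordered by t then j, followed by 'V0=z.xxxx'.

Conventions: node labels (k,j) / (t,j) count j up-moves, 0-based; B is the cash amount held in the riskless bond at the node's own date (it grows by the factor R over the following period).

Risk-neutral probability p* = (R−d)/(u−d) = (1.17−0.7)/(1.3−0.7) = 0.7833.
Payoffs at expiry: V(3,0)=0.0000, V(3,1)=5.7920, V(3,2)=90.9680, V(3,3)=249.1520
(2,0): S=76.4400. Δ = (V_up−V_dn)/(S_up−S_dn) = (5.7920−0.0000)/(99.3720−53.5080) = 0.1263. V = [p*·5.7920 + (1−p*)·0.0000]/1.17 = 3.8778. B = V − Δ·S = -5.7755.
(2,1): S=141.9600. Δ = (V_up−V_dn)/(S_up−S_dn) = (90.9680−5.7920)/(184.5480−99.3720) = 1.0000. V = [p*·90.9680 + (1−p*)·5.7920]/1.17 = 61.9771. B = V − Δ·S = -79.9829.
(2,2): S=263.6400. Δ = (V_up−V_dn)/(S_up−S_dn) = (249.1520−90.9680)/(342.7320−184.5480) = 1.0000. V = [p*·249.1520 + (1−p*)·90.9680]/1.17 = 183.6571. B = V − Δ·S = -79.9829.
(1,0): S=109.2000. Δ = (V_up−V_dn)/(S_up−S_dn) = (61.9771−3.8778)/(141.9600−76.4400) = 0.8867. V = [p*·61.9771 + (1−p*)·3.8778]/1.17 = 42.2128. B = V − Δ·S = -54.6193.
(1,1): S=202.8000. Δ = (V_up−V_dn)/(S_up−S_dn) = (183.6571−61.9771)/(263.6400−141.9600) = 1.0000. V = [p*·183.6571 + (1−p*)·61.9771]/1.17 = 134.4385. B = V − Δ·S = -68.3615.
(0,0): S=156.0000. Δ = (V_up−V_dn)/(S_up−S_dn) = (134.4385−42.2128)/(202.8000−109.2000) = 0.9853. V = [p*·134.4385 + (1−p*)·42.2128]/1.17 = 97.8259. B = V − Δ·S = -55.8838.
Verification: the root portfolio costs Δ(0,0)·S0 + B(0,0) = 97.8259, matching V0.

(0,0): Delta=0.9853 Bond=-55.8838
(1,0): Delta=0.8867 Bond=-54.6193
(1,1): Delta=1.0000 Bond=-68.3615
(2,0): Delta=0.1263 Bond=-5.7755
(2,1): Delta=1.0000 Bond=-79.9829
(2,2): Delta=1.0000 Bond=-79.9829
V0=97.8259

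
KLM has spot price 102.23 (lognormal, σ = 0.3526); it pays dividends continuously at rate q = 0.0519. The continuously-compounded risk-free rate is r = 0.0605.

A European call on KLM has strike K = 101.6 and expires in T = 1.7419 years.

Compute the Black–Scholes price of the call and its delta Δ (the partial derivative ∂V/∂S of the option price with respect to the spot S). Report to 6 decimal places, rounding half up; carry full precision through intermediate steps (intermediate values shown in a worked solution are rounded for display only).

price = 17.998812
Δ = 0.556865

σ√T = 0.3526·√1.7419 = 0.465365
d₁ = (ln(S/K) + (r−q+σ²/2)T) / (σ√T) = (ln(102.23/101.6) + (0.0605−0.0519+0.3526²/2)·1.7419) / 0.465365 = (0.006182 + 0.123263) / 0.465365 = 0.278157
d₂ = d₁ − σ√T = 0.278157 − 0.465365 = -0.187209
e^{−rT} = 0.899978
e^{−qT} = 0.913561
N(d₁) = 0.609554,  N(d₂) = 0.425749
Call price V = S·e^{−qT}·N(d₁) − K·e^{−rT}·N(d₂) = 56.928305 − 38.929492 = 17.998812
Δ = e^{−qT}·N(d₁) = 0.556865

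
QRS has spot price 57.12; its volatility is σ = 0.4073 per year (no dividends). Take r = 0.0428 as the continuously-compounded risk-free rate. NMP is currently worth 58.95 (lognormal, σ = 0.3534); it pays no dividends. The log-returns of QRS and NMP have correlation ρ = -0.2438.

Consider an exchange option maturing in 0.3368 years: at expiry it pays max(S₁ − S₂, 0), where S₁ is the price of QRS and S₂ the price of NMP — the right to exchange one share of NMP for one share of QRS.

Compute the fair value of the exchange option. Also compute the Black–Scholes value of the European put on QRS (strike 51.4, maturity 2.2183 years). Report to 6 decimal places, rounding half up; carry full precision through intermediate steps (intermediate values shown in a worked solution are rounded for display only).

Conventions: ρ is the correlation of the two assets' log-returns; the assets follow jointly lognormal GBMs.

σ_eff = √(σ₁² + σ₂² − 2ρσ₁σ₂) = √(0.4073² + 0.3534² − 2·-0.2438·0.4073·0.3534) = 0.600808
d₁ = (ln(S₁/S₂) + (q₂ − q₁ + σ_eff²/2)T) / (σ_eff√T) = (ln(57.12/58.95) + (0.0 − 0.0 + 0.180485)·0.3368) / 0.348676 = 0.083895
d₂ = d₁ − σ_eff√T = 0.083895 − 0.348676 = -0.264781
N(d₁) = 0.533430,  N(d₂) = 0.395589
V = S₁·e^{−q₁T}·N(d₁) − S₂·e^{−q₂T}·N(d₂) = 30.469517 − 23.319979 = 7.149538
[vanilla: QRS put K=51.4]
σ√T = 0.4073·√2.2183 = 0.606631
d₁ = (ln(S/K) + (r+σ²/2)T) / (σ√T) = (ln(57.12/51.4) + (0.0428+0.4073²/2)·2.2183) / 0.606631 = (0.105516 + 0.278944) / 0.606631 = 0.633762
d₂ = d₁ − σ√T = 0.633762 − 0.606631 = 0.027132
e^{−rT} = 0.909425
N(−d₁) = 0.263118,  N(−d₂) = 0.489177
price = K·e^{−rT}·N(−d₂) − S·N(−d₁) = 22.866315 − 15.029295 = 7.837019

exchange price = 7.149538
price(QRS put K=51.4) = 7.837019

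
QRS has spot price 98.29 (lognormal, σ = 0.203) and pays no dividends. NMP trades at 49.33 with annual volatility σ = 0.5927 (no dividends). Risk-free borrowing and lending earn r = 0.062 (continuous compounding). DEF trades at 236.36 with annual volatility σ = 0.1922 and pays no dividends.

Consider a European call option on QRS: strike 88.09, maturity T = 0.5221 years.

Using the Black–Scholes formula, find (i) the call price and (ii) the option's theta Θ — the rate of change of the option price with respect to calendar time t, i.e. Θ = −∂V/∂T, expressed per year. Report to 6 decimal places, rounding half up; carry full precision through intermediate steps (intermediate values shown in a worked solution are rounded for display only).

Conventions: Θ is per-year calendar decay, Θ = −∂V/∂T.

σ√T = 0.203·√0.5221 = 0.146681
d₁ = (ln(S/K) + (r+σ²/2)T) / (σ√T) = (ln(98.29/88.09) + (0.062+0.203²/2)·0.5221) / 0.146681 = (0.109563 + 0.043128) / 0.146681 = 1.040976
d₂ = d₁ − σ√T = 1.040976 − 0.146681 = 0.894296
e^{−rT} = 0.968148
N(d₁) = 0.851057,  N(d₂) = 0.814418
Call price V = S·N(d₁) − K·e^{−rT}·N(d₂) = 83.650363 − 69.456969 = 14.193394
φ(d₁) = (1/√(2π))·e^{−d₁²/2} = 0.232061
Θ = −S·φ(d₁)·σ/(2√T) − r·K·e^{−rT}·N(d₂) = −3.204063 − 4.306332 = -7.510395

price = 14.193394
Θ = -7.510395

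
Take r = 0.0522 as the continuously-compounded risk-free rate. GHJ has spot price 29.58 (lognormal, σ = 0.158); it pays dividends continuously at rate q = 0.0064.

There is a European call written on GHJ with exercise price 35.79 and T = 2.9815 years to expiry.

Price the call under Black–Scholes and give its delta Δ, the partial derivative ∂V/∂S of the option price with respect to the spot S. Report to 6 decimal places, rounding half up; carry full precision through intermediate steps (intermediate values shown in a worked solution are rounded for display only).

price = 2.493669
Δ = 0.466459

σ√T = 0.158·√2.9815 = 0.272819
d₁ = (ln(S/K) + (r−q+σ²/2)T) / (σ√T) = (ln(29.58/35.79) + (0.0522−0.0064+0.158²/2)·2.9815) / 0.272819 = (-0.190570 + 0.173768) / 0.272819 = -0.061588
d₂ = d₁ − σ√T = -0.061588 − 0.272819 = -0.334407
e^{−rT} = 0.855872
e^{−qT} = 0.981099
N(d₁) = 0.475446,  N(d₂) = 0.369036
Call price V = S·e^{−qT}·N(d₁) − K·e^{−rT}·N(d₂) = 13.797867 − 11.304198 = 2.493669
Δ = e^{−qT}·N(d₁) = 0.466459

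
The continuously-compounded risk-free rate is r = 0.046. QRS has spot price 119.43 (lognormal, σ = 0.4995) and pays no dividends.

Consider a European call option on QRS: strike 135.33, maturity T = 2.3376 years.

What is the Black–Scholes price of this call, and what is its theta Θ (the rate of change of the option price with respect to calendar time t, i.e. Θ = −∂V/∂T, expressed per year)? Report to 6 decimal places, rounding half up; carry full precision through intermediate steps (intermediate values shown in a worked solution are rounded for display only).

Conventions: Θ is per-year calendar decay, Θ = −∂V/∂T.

σ√T = 0.4995·√2.3376 = 0.763696
d₁ = (ln(S/K) + (r+σ²/2)T) / (σ√T) = (ln(119.43/135.33) + (0.046+0.4995²/2)·2.3376) / 0.763696 = (-0.124986 + 0.399145) / 0.763696 = 0.358991
d₂ = d₁ − σ√T = 0.358991 − 0.763696 = -0.404706
e^{−rT} = 0.898050
N(d₁) = 0.640199,  N(d₂) = 0.342847
Call price V = S·N(d₁) − K·e^{−rT}·N(d₂) = 76.458956 − 41.667253 = 34.791703
φ(d₁) = (1/√(2π))·e^{−d₁²/2} = 0.374046
Θ = −S·φ(d₁)·σ/(2√T) − r·K·e^{−rT}·N(d₂) = −7.297250 − 1.916694 = -9.213944

price = 34.791703
Θ = -9.213944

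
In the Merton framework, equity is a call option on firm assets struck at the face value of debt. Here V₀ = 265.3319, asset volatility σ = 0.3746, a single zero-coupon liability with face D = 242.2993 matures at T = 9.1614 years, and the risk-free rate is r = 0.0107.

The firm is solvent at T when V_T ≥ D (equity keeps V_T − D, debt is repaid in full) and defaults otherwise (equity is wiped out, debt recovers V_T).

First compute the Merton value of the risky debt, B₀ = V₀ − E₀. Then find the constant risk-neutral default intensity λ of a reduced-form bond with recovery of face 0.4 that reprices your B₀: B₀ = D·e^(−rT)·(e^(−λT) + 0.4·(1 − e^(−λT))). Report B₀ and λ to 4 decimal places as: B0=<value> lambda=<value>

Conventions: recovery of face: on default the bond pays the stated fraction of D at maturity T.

B0=137.1262 lambda=0.1074

With assets at 265.3319 and a single debt payment of 242.2993 at 9.1614 years:
d₁ = [ln(V₀/D) + (r + σ²/2)T] / (σ√T)
   = [ln(265.3319/242.2993) + (0.0107 + 0.5·0.3746²)·9.1614] / (0.3746·√9.1614)
   = [0.090808 + 0.740814] / 1.133832 = 0.733462
d₂ = d₁ − σ√T = 0.733462 − 1.133832 = -0.400370
N(d₁) = 0.768362,  N(d₂) = 0.344442,  e^(−rT) = 0.906624
E₀ = V₀·N(d₁) − D·e^(−rT)·N(d₂)
   = 265.3319·0.768362 − 242.2993·0.906624·0.344442 = 128.205739
B₀ = V₀ − E₀ = 265.3319 − 128.205739 = 137.126161
e^(−λT) = (B₀·e^(rT)/D − 0.4)/(1 − 0.4) = (137.1262·1.102993/242.2993 − 0.4)/0.6 = 0.37370761
λ = −ln(0.37370761)/9.1614 = 0.107438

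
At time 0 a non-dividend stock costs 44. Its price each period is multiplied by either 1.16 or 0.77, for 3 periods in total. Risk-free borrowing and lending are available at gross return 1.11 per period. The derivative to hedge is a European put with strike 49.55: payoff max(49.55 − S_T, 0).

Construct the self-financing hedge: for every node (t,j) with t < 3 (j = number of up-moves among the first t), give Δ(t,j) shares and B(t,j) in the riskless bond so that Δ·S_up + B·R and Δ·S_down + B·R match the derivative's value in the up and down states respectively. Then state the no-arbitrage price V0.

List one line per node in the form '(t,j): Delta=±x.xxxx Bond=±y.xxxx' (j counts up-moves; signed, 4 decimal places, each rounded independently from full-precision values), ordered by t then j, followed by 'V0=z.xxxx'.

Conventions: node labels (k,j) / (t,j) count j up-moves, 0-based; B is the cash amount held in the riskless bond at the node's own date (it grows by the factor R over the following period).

(0,0): Delta=-0.3124 Bond=15.2417
(1,0): Delta=-1.0000 Bond=40.2159
(1,1): Delta=-0.2452 Bond=13.4922
(2,0): Delta=-1.0000 Bond=44.6396
(2,1): Delta=-1.0000 Bond=44.6396
(2,2): Delta=-0.1715 Bond=10.6141
V0=1.4983

Arbitrage-free pricing uses the up-move probability p* = (R−d)/(u−d) = 0.8718, discounting each step at R = 1.11.
At maturity the claim pays: V(3,0)=29.4625, V(3,1)=19.2884, V(3,2)=3.9611, V(3,3)=0.0000
(2,0): S=26.0876. Δ = (V_up−V_dn)/(S_up−S_dn) = (19.2884−29.4625)/(30.2616−20.0875) = -1.0000. V = [p*·19.2884 + (1−p*)·29.4625]/1.11 = 18.5520. B = V − Δ·S = 44.6396.
(2,1): S=39.3008. Δ = (V_up−V_dn)/(S_up−S_dn) = (3.9611−19.2884)/(45.5889−30.2616) = -1.0000. V = [p*·3.9611 + (1−p*)·19.2884]/1.11 = 5.3388. B = V − Δ·S = 44.6396.
(2,2): S=59.2064. Δ = (V_up−V_dn)/(S_up−S_dn) = (0.0000−3.9611)/(68.6794−45.5889) = -0.1715. V = [p*·0.0000 + (1−p*)·3.9611]/1.11 = 0.4575. B = V − Δ·S = 10.6141.
(1,0): S=33.8800. Δ = (V_up−V_dn)/(S_up−S_dn) = (5.3388−18.5520)/(39.3008−26.0876) = -1.0000. V = [p*·5.3388 + (1−p*)·18.5520]/1.11 = 6.3359. B = V − Δ·S = 40.2159.
(1,1): S=51.0400. Δ = (V_up−V_dn)/(S_up−S_dn) = (0.4575−5.3388)/(59.2064−39.3008) = -0.2452. V = [p*·0.4575 + (1−p*)·5.3388]/1.11 = 0.9760. B = V − Δ·S = 13.4922.
(0,0): S=44.0000. Δ = (V_up−V_dn)/(S_up−S_dn) = (0.9760−6.3359)/(51.0400−33.8800) = -0.3124. V = [p*·0.9760 + (1−p*)·6.3359]/1.11 = 1.4983. B = V − Δ·S = 15.2417.
As a check, the time-0 holding Δ(0,0)·S0 + B(0,0) comes to 1.4983 — exactly V0.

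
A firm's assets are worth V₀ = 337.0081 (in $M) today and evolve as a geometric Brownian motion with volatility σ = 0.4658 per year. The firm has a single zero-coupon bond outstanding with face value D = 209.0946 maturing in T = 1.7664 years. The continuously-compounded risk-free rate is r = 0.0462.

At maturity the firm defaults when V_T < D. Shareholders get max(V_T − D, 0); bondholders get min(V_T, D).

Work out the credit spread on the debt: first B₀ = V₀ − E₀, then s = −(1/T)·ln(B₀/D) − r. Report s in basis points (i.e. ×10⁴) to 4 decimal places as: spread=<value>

With assets at 337.0081 and a single debt payment of 209.0946 at 1.7664 years:
d₁ = [ln(V₀/D) + (r + σ²/2)T] / (σ√T)
   = [ln(337.0081/209.0946) + (0.0462 + 0.5·0.4658²)·1.7664] / (0.4658·√1.7664)
   = [0.477320 + 0.273235] / 0.619076 = 1.212380
d₂ = d₁ − σ√T = 1.212380 − 0.619076 = 0.593304
N(d₁) = 0.887317,  N(d₂) = 0.723511,  e^(−rT) = 0.921633
E₀ = V₀·N(d₁) − D·e^(−rT)·N(d₂)
   = 337.0081·0.887317 − 209.0946·0.921633·0.723511 = 159.606055
B₀ = V₀ − E₀ = 337.0081 − 159.606055 = 177.402045
spread = −(1/T)·ln(B₀/D) − r = −(1/1.7664)·ln(177.402045/209.0946) − 0.0462 = 0.04685264
in basis points: 0.04685264 × 10⁴ = 468.5264 bp

spread=468.5264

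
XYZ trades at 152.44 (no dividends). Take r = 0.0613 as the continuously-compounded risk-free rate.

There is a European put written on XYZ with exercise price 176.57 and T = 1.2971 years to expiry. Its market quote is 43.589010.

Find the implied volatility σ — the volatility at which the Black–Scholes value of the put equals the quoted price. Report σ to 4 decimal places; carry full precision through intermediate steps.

At σ = 0.5392 the Black–Scholes value reproduces the quote:
σ√T = 0.5392·√1.2971 = 0.614096
d₁ = (ln(S/K) + (r+σ²/2)T) / (σ√T) = (ln(152.44/176.57) + (0.0613+0.5392²/2)·1.2971) / 0.614096 = (-0.146946 + 0.268069) / 0.614096 = 0.197238
d₂ = d₁ − σ√T = 0.197238 − 0.614096 = -0.416858
e^{−rT} = 0.923567
N(−d₁) = 0.421821,  N(−d₂) = 0.661609
V = K·e^{−rT}·N(−d₂) − S·N(−d₁) = 107.891350 − 64.302340 = 43.589010 (matching the quote); vega is positive throughout, so no other σ reproduces this price

sigma = 0.5392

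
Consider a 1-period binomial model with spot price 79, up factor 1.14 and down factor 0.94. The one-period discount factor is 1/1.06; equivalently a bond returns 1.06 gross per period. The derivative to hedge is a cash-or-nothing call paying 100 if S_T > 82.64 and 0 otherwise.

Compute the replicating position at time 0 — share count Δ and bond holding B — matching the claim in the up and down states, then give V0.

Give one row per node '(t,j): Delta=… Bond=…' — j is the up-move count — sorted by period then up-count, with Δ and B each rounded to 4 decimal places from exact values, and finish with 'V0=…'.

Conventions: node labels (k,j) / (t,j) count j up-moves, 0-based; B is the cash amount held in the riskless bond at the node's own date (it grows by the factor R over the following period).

The replicating-portfolio and risk-neutral prices coincide; use p* = (1.06−0.94)/(1.14−0.94) = 0.6000 for the latter.
Payoffs at expiry: V(1,0)=0.0000, V(1,1)=100.0000
(0,0): S=79.0000. Δ = (V_up−V_dn)/(S_up−S_dn) = (100.0000−0.0000)/(90.0600−74.2600) = 6.3291. V = [p*·100.0000 + (1−p*)·0.0000]/1.06 = 56.6038. B = V − Δ·S = -443.3962.
As a check, the time-0 holding Δ(0,0)·S0 + B(0,0) comes to 56.6038 — exactly V0.

(0,0): Delta=6.3291 Bond=-443.3962
V0=56.6038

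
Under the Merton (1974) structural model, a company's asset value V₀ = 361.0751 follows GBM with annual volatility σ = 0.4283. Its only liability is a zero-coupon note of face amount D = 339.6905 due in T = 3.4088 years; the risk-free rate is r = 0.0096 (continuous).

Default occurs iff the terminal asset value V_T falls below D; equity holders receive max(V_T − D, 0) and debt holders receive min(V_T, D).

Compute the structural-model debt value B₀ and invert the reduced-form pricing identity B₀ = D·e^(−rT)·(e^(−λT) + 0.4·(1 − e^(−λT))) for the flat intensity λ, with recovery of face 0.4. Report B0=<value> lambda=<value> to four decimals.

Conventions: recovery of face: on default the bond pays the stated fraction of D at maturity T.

With assets at 361.0751 and a single debt payment of 339.6905 at 3.4088 years:
d₁ = [ln(V₀/D) + (r + σ²/2)T] / (σ√T)
   = [ln(361.0751/339.6905) + (0.0096 + 0.5·0.4283²)·3.4088] / (0.4283·√3.4088)
   = [0.061051 + 0.345381] / 0.790768 = 0.513972
d₂ = d₁ − σ√T = 0.513972 − 0.790768 = -0.276796
N(d₁) = 0.696364,  N(d₂) = 0.390968,  e^(−rT) = 0.967805
E₀ = V₀·N(d₁) − D·e^(−rT)·N(d₂)
   = 361.0751·0.696364 − 339.6905·0.967805·0.390968 = 122.907217
B₀ = V₀ − E₀ = 361.0751 − 122.907217 = 238.167883
e^(−λT) = (B₀·e^(rT)/D − 0.4)/(1 − 0.4) = (238.1679·1.033266/339.6905 − 0.4)/0.6 = 0.54075965
λ = −ln(0.54075965)/3.4088 = 0.180351

B0=238.1679 lambda=0.1804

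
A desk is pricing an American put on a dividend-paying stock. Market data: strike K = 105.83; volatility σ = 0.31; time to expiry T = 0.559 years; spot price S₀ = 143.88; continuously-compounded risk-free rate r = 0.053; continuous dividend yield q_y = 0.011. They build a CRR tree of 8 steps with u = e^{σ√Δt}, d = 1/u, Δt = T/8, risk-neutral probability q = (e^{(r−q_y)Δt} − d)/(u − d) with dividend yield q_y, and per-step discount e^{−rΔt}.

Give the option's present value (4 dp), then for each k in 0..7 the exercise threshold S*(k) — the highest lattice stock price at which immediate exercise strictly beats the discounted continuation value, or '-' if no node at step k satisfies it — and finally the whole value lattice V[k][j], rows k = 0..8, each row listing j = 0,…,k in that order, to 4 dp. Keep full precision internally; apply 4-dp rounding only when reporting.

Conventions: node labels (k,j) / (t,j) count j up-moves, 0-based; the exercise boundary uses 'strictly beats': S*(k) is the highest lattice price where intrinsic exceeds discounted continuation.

Δt=0.06988, u=1.08540, d=0.92132, q=0.49744, disc=e^(-rΔt)=0.99630
k=8 terminal: V=max(K-S,0) → 31.1345 17.8324 2.1614 0.0000 0.0000 0.0000 0.0000 0.0000 0.0000
k=7: j=0 S=81.0742 intr=24.7558 cont=24.4269 V=24.7558[EX]; j=1 S=95.5122 intr=10.3178 cont=9.9999 V=10.3178[EX]; j=2 S=112.5215 intr=0.0000 cont=1.0822 V=1.0822[hold]; j=3 S=132.5599 intr=0.0000 cont=0.0000 V=0.0000[hold]; j=4 S=156.1668 intr=0.0000 cont=0.0000 V=0.0000[hold]; j=5 S=183.9777 intr=0.0000 cont=0.0000 V=0.0000[hold]; j=6 S=216.7414 intr=0.0000 cont=0.0000 V=0.0000[hold]; j=7 S=255.3397 intr=0.0000 cont=0.0000 V=0.0000[hold]  S*(7)=95.5122
k=6: j=0 S=87.9976 intr=17.8324 cont=17.5088 V=17.8324[EX]; j=1 S=103.6686 intr=2.1614 cont=5.7025 V=5.7025[hold]; j=2 S=122.1304 intr=0.0000 cont=0.5419 V=0.5419[hold]; j=3 S=143.8800 intr=0.0000 cont=0.0000 V=0.0000[hold]; j=4 S=169.5028 intr=0.0000 cont=0.0000 V=0.0000[hold]; j=5 S=199.6887 intr=0.0000 cont=0.0000 V=0.0000[hold]; j=6 S=235.2502 intr=0.0000 cont=0.0000 V=0.0000[hold]  S*(6)=87.9976
k=5: j=0 S=95.5122 intr=10.3178 cont=11.7549 V=11.7549[hold]; j=1 S=112.5215 intr=0.0000 cont=3.1238 V=3.1238[hold]; j=2 S=132.5599 intr=0.0000 cont=0.2713 V=0.2713[hold]; j=3 S=156.1668 intr=0.0000 cont=0.0000 V=0.0000[hold]; j=4 S=183.9777 intr=0.0000 cont=0.0000 V=0.0000[hold]; j=5 S=216.7414 intr=0.0000 cont=0.0000 V=0.0000[hold]  S*(5)=-
k=4: j=0 S=103.6686 intr=2.1614 cont=7.4339 V=7.4339[hold]; j=1 S=122.1304 intr=0.0000 cont=1.6986 V=1.6986[hold]; j=2 S=143.8800 intr=0.0000 cont=0.1358 V=0.1358[hold]; j=3 S=169.5028 intr=0.0000 cont=0.0000 V=0.0000[hold]; j=4 S=199.6887 intr=0.0000 cont=0.0000 V=0.0000[hold]  S*(4)=-
k=3: j=0 S=112.5215 intr=0.0000 cont=4.5640 V=4.5640[hold]; j=1 S=132.5599 intr=0.0000 cont=0.9178 V=0.9178[hold]; j=2 S=156.1668 intr=0.0000 cont=0.0680 V=0.0680[hold]; j=3 S=183.9777 intr=0.0000 cont=0.0000 V=0.0000[hold]  S*(3)=-
k=2: j=0 S=122.1304 intr=0.0000 cont=2.7401 V=2.7401[hold]; j=1 S=143.8800 intr=0.0000 cont=0.4933 V=0.4933[hold]; j=2 S=169.5028 intr=0.0000 cont=0.0341 V=0.0341[hold]  S*(2)=-
k=1: j=0 S=132.5599 intr=0.0000 cont=1.6164 V=1.6164[hold]; j=1 S=156.1668 intr=0.0000 cont=0.2639 V=0.2639[hold]  S*(1)=-
k=0: j=0 S=143.8800 intr=0.0000 cont=0.9401 V=0.9401[hold]  S*(0)=-

price = 0.9401
boundary = - - - - - - 87.9976 95.5122
tree:
0.9401
1.6164 0.2639
2.7401 0.4933 0.0341
4.5640 0.9178 0.0680 0.0000
7.4339 1.6986 0.1358 0.0000 0.0000
11.7549 3.1238 0.2713 0.0000 0.0000 0.0000
17.8324 5.7025 0.5419 0.0000 0.0000 0.0000 0.0000
24.7558 10.3178 1.0822 0.0000 0.0000 0.0000 0.0000 0.0000
31.1345 17.8324 2.1614 0.0000 0.0000 0.0000 0.0000 0.0000 0.0000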